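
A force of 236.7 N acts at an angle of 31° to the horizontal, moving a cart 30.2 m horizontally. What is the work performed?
W = F·d·cosθ = (236.7)(30.2)cos(31°) = 6127 J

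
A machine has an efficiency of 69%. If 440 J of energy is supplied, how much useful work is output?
W_out = η·W_in = 0.69·440 = 303.6 J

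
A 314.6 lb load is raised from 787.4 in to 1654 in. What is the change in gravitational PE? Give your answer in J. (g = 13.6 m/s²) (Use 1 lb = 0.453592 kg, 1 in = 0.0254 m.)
Convert to SI: m = 142.7 kg, Δh = 22.0116 m
ΔPE = mgΔh = (142.7)(13.6)(22.0116) = 42720 J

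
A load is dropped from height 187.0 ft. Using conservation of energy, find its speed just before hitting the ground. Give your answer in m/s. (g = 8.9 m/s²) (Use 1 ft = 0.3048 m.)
Convert to SI: h = 56.9976 m
mgh = ½mv² ⇒ v = √(2gh) = √(2·8.9·56.9976) = 31.85 m/s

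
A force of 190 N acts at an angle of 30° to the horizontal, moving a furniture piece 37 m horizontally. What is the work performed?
W = F·d·cosθ = (190)(37)cos(30°) = 6088 J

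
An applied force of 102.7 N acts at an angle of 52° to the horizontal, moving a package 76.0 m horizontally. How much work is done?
W = F·d·cosθ = (102.7)(76.0)cos(52°) = 4805 J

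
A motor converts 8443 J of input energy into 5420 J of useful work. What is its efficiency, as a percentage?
η = W_out/W_in = 5420/8443 = 64.2%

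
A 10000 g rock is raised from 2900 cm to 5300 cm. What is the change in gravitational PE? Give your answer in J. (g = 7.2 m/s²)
Convert to SI: m = 10.0 kg, Δh = 24.0 m
ΔPE = mgΔh = (10.0)(7.2)(24.0) = 1728 J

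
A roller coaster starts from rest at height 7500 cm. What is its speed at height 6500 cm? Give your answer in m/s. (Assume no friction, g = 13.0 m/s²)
Convert to SI: h₁−h₂ = 10.0 m
mgh₁ = mgh₂ + ½mv² ⇒ v = √(2g(h₁−h₂)) = √(2·13.0·10.0) = 16.12 m/s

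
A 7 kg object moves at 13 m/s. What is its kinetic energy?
KE = ½mv² = ½(7)(13)² = 591.5 J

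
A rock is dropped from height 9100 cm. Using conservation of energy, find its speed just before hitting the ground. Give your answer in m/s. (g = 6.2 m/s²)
Convert to SI: h = 91.0 m
mgh = ½mv² ⇒ v = √(2gh) = √(2·6.2·91.0) = 33.59 m/s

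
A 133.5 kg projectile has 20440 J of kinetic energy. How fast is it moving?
v = √(2·KE/m) = √(2·20440/133.5) = 17.5 m/s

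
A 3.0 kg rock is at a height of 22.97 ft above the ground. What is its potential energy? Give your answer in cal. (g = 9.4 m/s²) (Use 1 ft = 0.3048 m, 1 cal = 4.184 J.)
Convert to SI: m = 3.0 kg, h = 7.00126 m
PE = mgh = (3.0)(9.4)(7.00126) = 197.435 J = 47.19 cal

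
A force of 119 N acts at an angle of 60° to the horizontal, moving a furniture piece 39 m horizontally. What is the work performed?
W = F·d·cosθ = (119)(39)cos(60°) = 2321 J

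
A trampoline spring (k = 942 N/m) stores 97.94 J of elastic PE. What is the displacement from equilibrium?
x = √(2·PE/k) = √(2·97.94/942) = 0.456 m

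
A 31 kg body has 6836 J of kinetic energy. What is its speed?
v = √(2·KE/m) = √(2·6836/31) = 21.0 m/s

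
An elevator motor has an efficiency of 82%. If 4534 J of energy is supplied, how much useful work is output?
W_out = η·W_in = 0.82·4534 = 3717.88 J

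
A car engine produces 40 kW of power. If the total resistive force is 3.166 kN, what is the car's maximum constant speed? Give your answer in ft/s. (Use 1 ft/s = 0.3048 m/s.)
Convert to SI: F = 3166.0 N
P = Fv ⇒ v = P/F = 40000 W/3166.0 N = 12.6342 m/s = 41.45 ft/s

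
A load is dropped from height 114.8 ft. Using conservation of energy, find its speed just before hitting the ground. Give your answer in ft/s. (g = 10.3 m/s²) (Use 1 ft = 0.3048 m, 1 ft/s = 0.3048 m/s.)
Convert to SI: h = 34.991 m
mgh = ½mv² ⇒ v = √(2gh) = √(2·10.3·34.991) = 26.848 m/s = 88.08 ft/s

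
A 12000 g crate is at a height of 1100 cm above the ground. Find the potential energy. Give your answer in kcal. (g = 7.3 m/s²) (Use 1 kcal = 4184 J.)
Convert to SI: m = 12.0 kg, h = 11.0 m
PE = mgh = (12.0)(7.3)(11.0) = 963.6 J = 0.2303 kcal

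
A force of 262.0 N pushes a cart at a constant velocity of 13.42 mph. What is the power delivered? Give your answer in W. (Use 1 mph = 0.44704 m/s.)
Convert to SI: F = 262.0 N, v = 5.99928 m/s
P = Fv = (262.0)(5.99928) = 1572 W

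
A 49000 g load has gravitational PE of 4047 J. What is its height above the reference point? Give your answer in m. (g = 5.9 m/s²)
Convert to SI: m = 49.0 kg, PE = 4047.0 J
h = PE/(mg) = 4047.0/(49.0·5.9) = 14.0 m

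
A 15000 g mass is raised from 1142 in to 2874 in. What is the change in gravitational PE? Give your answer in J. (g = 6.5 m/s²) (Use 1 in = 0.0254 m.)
Convert to SI: m = 15.0 kg, Δh = 43.9928 m
ΔPE = mgΔh = (15.0)(6.5)(43.9928) = 4289 J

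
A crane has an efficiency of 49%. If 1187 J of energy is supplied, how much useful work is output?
W_out = η·W_in = 0.49·1187 = 581.63 J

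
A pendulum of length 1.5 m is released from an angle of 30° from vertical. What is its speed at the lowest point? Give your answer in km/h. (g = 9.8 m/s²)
h = L(1 − cosθ) = 1.5(1 − cos30°) = 0.200962 m
v = √(2gh) = √(2·9.8·0.200962) = 1.98465 m/s = 7.145 km/h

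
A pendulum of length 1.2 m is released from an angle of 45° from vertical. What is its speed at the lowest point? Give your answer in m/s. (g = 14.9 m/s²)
h = L(1 − cosθ) = 1.2(1 − cos45°) = 0.351472 m
v = √(2gh) = √(2·14.9·0.351472) = 3.236 m/s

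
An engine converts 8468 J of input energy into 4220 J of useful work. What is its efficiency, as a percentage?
η = W_out/W_in = 4220/8468 = 49.83%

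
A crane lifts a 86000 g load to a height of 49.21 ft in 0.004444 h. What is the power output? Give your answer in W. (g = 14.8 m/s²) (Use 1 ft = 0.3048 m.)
Convert to SI: m = 86.0 kg, h = 14.9992 m, t = 15.9984 s
P = mgh/t = (86.0)(14.8)(14.9992)/15.9984 = 1193 W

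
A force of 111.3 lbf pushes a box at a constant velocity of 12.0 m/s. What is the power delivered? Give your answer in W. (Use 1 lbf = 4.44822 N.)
Convert to SI: F = 495.087 N, v = 12.0 m/s
P = Fv = (495.087)(12.0) = 5941 W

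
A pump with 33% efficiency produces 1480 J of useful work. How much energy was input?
W_in = W_out/η = 1480/0.33 = 4485 J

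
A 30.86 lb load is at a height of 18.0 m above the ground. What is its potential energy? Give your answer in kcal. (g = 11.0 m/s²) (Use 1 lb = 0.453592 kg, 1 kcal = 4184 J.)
Convert to SI: m = 13.9978 kg, h = 18.0 m
PE = mgh = (13.9978)(11.0)(18.0) = 2771.57 J = 0.6624 kcal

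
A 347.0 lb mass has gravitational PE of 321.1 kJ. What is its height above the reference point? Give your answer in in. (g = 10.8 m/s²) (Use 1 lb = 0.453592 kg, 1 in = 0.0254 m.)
Convert to SI: m = 157.396 kg, PE = 321100 J
h = PE/(mg) = 321100/(157.396·10.8) = 188.896 m = 7437 in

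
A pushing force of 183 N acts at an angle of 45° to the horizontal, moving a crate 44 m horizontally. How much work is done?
W = F·d·cosθ = (183)(44)cos(45°) = 5694 J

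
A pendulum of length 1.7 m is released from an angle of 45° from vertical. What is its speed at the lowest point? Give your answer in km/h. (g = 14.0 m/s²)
h = L(1 − cosθ) = 1.7(1 − cos45°) = 0.497918 m
v = √(2gh) = √(2·14.0·0.497918) = 3.73386 m/s = 13.44 km/h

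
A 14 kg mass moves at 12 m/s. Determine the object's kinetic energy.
KE = ½mv² = ½(14)(12)² = 1008.0 J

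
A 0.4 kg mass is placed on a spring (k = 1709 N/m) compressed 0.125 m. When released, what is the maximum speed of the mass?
½kx² = ½mv² ⇒ v = x√(k/m) = (0.125)√(1709/0.4) = 8.171 m/s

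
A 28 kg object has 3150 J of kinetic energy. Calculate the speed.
v = √(2·KE/m) = √(2·3150/28) = 15.0 m/s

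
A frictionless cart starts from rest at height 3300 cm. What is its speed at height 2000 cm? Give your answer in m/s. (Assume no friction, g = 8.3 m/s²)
Convert to SI: h₁−h₂ = 13.0 m
mgh₁ = mgh₂ + ½mv² ⇒ v = √(2g(h₁−h₂)) = √(2·8.3·13.0) = 14.69 m/s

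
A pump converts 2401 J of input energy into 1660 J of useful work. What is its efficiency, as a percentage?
η = W_out/W_in = 1660/2401 = 69.14%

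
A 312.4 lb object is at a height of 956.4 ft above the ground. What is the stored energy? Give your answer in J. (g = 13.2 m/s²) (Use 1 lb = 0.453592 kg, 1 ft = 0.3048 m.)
Convert to SI: m = 141.702 kg, h = 291.511 m
PE = mgh = (141.702)(13.2)(291.511) = 545300 J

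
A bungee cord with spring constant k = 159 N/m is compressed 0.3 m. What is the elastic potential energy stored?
PE = ½kx² = ½(159)(0.3)² = 7.155 J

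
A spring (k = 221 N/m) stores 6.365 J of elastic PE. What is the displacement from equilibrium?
x = √(2·PE/k) = √(2·6.365/221) = 0.24 m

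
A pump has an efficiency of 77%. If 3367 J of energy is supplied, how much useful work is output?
W_out = η·W_in = 0.77·3367 = 2592.59 J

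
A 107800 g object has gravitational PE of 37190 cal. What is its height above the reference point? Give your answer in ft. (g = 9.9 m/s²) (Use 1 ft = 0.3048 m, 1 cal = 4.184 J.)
Convert to SI: m = 107.8 kg, PE = 155603 J
h = PE/(mg) = 155603/(107.8·9.9) = 145.802 m = 478.4 ft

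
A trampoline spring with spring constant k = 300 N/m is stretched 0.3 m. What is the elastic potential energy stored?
PE = ½kx² = ½(300)(0.3)² = 13.5 J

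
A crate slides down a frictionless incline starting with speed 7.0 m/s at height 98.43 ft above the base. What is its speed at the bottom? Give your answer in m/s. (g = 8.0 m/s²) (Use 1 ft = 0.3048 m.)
Convert to SI: v₀ = 7.0 m/s, h = 30.0015 m
½mv₀² + mgh = ½mv² ⇒ v = √(v₀² + 2gh) = √(7.0² + 2·8.0·30.0015) = 23.0 m/s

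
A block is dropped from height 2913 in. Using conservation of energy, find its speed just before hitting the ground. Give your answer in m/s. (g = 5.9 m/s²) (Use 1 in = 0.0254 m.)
Convert to SI: h = 73.9902 m
mgh = ½mv² ⇒ v = √(2gh) = √(2·5.9·73.9902) = 29.55 m/s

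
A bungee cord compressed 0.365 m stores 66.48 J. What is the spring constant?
k = 2·PE/x² = 2·66.48/(0.365)² = 998.0 N/m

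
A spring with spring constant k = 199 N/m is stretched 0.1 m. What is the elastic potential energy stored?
PE = ½kx² = ½(199)(0.1)² = 0.995 J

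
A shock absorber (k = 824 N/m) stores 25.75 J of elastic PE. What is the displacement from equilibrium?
x = √(2·PE/k) = √(2·25.75/824) = 0.25 m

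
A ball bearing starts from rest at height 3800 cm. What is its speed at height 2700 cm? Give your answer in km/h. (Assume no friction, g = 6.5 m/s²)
Convert to SI: h₁−h₂ = 11.0 m
mgh₁ = mgh₂ + ½mv² ⇒ v = √(2g(h₁−h₂)) = √(2·6.5·11.0) = 11.9583 m/s = 43.05 km/h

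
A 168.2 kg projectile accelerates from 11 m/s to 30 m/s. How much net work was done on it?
W = ΔKE = ½m(v₂² − v₁²) = ½(168.2)(30² − 11²) = 65513.9 J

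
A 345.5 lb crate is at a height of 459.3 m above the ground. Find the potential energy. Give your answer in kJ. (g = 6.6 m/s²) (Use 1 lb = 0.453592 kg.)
Convert to SI: m = 156.716 kg, h = 459.3 m
PE = mgh = (156.716)(6.6)(459.3) = 475066 J = 475.1 kJ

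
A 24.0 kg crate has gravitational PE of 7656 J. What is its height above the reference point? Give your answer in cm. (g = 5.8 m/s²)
h = PE/(mg) = 7656.0/(24.0·5.8) = 55.0 m = 5500 cm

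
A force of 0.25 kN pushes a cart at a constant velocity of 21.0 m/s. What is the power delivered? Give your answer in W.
Convert to SI: F = 250.0 N, v = 21.0 m/s
P = Fv = (250.0)(21.0) = 5250 W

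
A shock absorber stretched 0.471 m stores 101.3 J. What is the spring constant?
k = 2·PE/x² = 2·101.3/(0.471)² = 913.3 N/m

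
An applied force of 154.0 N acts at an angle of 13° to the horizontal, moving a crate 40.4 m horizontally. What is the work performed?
W = F·d·cosθ = (154.0)(40.4)cos(13°) = 6062 J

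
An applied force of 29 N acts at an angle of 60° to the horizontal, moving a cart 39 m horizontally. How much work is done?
W = F·d·cosθ = (29)(39)cos(60°) = 565.5 J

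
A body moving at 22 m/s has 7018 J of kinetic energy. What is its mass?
m = 2·KE/v² = 2·7018/(22)² = 29.0 kg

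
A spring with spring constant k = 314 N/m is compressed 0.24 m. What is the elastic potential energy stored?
PE = ½kx² = ½(314)(0.24)² = 9.043 J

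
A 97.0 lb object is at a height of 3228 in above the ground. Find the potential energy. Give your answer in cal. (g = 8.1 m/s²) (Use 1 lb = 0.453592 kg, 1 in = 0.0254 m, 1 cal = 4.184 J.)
Convert to SI: m = 43.9984 kg, h = 81.9912 m
PE = mgh = (43.9984)(8.1)(81.9912) = 29220.6 J = 6984 cal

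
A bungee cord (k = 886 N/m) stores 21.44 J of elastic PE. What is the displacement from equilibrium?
x = √(2·PE/k) = √(2·21.44/886) = 0.22 m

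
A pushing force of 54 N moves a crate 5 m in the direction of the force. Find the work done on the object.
W = F·d = (54)(5) = 270.0 J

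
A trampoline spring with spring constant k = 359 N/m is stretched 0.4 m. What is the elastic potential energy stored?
PE = ½kx² = ½(359)(0.4)² = 28.72 J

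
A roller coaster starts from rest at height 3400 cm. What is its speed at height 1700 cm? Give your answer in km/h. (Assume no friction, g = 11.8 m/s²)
Convert to SI: h₁−h₂ = 17.0 m
mgh₁ = mgh₂ + ½mv² ⇒ v = √(2g(h₁−h₂)) = √(2·11.8·17.0) = 20.03 m/s = 72.11 km/h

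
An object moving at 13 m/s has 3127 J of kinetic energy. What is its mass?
m = 2·KE/v² = 2·3127/(13)² = 37.01 kg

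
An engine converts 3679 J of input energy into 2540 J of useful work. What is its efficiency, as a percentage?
η = W_out/W_in = 2540/3679 = 69.04%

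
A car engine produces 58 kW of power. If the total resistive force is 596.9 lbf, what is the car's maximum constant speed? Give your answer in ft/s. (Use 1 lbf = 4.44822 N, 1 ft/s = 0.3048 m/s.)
Convert to SI: F = 2655.14 N
P = Fv ⇒ v = P/F = 58000 W/2655.14 N = 21.8444 m/s = 71.67 ft/s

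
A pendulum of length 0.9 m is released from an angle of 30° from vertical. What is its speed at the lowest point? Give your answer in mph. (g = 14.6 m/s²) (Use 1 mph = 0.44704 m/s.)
h = L(1 − cosθ) = 0.9(1 − cos30°) = 0.120577 m
v = √(2gh) = √(2·14.6·0.120577) = 1.87639 m/s = 4.197 mph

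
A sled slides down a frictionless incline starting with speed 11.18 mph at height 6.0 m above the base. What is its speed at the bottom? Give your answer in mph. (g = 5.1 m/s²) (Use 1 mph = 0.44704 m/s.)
Convert to SI: v₀ = 4.99791 m/s, h = 6.0 m
½mv₀² + mgh = ½mv² ⇒ v = √(v₀² + 2gh) = √(4.99791² + 2·5.1·6.0) = 9.28327 m/s = 20.77 mph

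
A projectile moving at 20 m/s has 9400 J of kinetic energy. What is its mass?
m = 2·KE/v² = 2·9400/(20)² = 47.0 kg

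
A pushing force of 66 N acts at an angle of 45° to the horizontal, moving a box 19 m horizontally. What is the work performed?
W = F·d·cosθ = (66)(19)cos(45°) = 886.7 J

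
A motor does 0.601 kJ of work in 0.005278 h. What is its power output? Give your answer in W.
Convert to SI: W = 601.0 J, t = 19.0008 s
P = W/t = 601.0/19.0008 = 31.63 W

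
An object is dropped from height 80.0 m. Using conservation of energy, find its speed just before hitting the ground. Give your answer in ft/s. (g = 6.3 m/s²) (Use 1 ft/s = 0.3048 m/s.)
mgh = ½mv² ⇒ v = √(2gh) = √(2·6.3·80.0) = 31.749 m/s = 104.2 ft/s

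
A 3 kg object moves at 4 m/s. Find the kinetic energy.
KE = ½mv² = ½(3)(4)² = 24.0 J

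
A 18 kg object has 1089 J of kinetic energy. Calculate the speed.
v = √(2·KE/m) = √(2·1089/18) = 11.0 m/s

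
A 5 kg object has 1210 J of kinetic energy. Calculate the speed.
v = √(2·KE/m) = √(2·1210/5) = 22.0 m/s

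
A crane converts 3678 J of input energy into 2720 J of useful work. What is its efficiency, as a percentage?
η = W_out/W_in = 2720/3678 = 73.95%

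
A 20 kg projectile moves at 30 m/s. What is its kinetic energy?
KE = ½mv² = ½(20)(30)² = 9000.0 J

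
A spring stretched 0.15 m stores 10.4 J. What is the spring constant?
k = 2·PE/x² = 2·10.4/(0.15)² = 924.4 N/m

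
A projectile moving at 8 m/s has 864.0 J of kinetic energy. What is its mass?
m = 2·KE/v² = 2·864.0/(8)² = 27.0 kg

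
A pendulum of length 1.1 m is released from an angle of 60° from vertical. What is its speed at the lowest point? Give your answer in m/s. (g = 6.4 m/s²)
h = L(1 − cosθ) = 1.1(1 − cos60°) = 0.55 m
v = √(2gh) = √(2·6.4·0.55) = 2.653 m/s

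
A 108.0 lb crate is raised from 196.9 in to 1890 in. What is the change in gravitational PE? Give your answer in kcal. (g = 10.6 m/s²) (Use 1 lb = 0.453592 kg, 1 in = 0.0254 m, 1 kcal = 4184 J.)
Convert to SI: m = 48.9879 kg, Δh = 43.0047 m
ΔPE = mgΔh = (48.9879)(10.6)(43.0047) = 22331.2 J = 5.337 kcal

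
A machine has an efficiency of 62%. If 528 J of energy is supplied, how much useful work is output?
W_out = η·W_in = 0.62·528 = 327.36 J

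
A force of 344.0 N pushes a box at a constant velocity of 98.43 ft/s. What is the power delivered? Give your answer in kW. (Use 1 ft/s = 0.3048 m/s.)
Convert to SI: F = 344.0 N, v = 30.0015 m/s
P = Fv = (344.0)(30.0015) = 10320.5 W = 10.32 kW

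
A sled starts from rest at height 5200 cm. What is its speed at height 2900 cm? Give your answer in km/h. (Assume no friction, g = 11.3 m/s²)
Convert to SI: h₁−h₂ = 23.0 m
mgh₁ = mgh₂ + ½mv² ⇒ v = √(2g(h₁−h₂)) = √(2·11.3·23.0) = 22.7991 m/s = 82.08 km/h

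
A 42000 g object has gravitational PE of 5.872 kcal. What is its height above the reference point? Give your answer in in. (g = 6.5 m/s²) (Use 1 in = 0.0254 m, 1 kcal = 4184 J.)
Convert to SI: m = 42.0 kg, PE = 24568.4 J
h = PE/(mg) = 24568.4/(42.0·6.5) = 89.9943 m = 3543 in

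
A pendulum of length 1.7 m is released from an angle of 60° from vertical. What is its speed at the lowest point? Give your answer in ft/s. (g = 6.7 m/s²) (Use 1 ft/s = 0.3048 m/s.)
h = L(1 − cosθ) = 1.7(1 − cos60°) = 0.85 m
v = √(2gh) = √(2·6.7·0.85) = 3.37491 m/s = 11.07 ft/s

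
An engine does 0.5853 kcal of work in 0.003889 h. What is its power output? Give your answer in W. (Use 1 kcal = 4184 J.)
Convert to SI: W = 2448.9 J, t = 14.0004 s
P = W/t = 2448.9/14.0004 = 174.9 W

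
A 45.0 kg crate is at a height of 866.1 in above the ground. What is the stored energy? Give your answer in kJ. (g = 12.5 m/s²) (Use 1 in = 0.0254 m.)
Convert to SI: m = 45.0 kg, h = 21.9989 m
PE = mgh = (45.0)(12.5)(21.9989) = 12374.4 J = 12.37 kJ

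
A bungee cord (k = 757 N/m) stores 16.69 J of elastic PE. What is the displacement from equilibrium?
x = √(2·PE/k) = √(2·16.69/757) = 0.21 m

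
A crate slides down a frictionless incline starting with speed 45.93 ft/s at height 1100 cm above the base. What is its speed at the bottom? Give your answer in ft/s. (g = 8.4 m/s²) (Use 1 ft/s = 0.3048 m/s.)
Convert to SI: v₀ = 13.9995 m/s, h = 11.0 m
½mv₀² + mgh = ½mv² ⇒ v = √(v₀² + 2gh) = √(13.9995² + 2·8.4·11.0) = 19.5137 m/s = 64.02 ft/s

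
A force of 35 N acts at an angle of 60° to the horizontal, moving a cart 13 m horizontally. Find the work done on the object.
W = F·d·cosθ = (35)(13)cos(60°) = 227.5 J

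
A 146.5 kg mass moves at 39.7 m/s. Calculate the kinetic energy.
KE = ½mv² = ½(146.5)(39.7)² = 115400 J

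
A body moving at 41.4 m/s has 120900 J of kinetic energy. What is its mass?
m = 2·KE/v² = 2·120900/(41.4)² = 141.1 kg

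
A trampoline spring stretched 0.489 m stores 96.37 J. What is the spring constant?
k = 2·PE/x² = 2·96.37/(0.489)² = 806.0 N/m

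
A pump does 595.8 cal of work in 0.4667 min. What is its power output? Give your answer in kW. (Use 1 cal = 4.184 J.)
Convert to SI: W = 2492.83 J, t = 28.002 s
P = W/t = 2492.83/28.002 = 89.0232 W = 0.08902 kW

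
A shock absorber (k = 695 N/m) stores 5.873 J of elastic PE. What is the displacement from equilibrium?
x = √(2·PE/k) = √(2·5.873/695) = 0.13 m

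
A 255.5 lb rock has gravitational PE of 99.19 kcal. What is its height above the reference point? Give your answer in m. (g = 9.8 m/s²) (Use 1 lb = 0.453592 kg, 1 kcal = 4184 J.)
Convert to SI: m = 115.893 kg, PE = 415011 J
h = PE/(mg) = 415011/(115.893·9.8) = 365.4 m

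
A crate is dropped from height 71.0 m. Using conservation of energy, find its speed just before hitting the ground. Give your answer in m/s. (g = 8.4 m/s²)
mgh = ½mv² ⇒ v = √(2gh) = √(2·8.4·71.0) = 34.54 m/s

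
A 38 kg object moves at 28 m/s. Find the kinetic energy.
KE = ½mv² = ½(38)(28)² = 14896.0 J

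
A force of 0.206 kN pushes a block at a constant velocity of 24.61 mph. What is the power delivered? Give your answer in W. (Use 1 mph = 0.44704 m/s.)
Convert to SI: F = 206.0 N, v = 11.0017 m/s
P = Fv = (206.0)(11.0017) = 2266 W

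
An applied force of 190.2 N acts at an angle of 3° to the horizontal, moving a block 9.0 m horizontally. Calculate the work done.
W = F·d·cosθ = (190.2)(9.0)cos(3°) = 1709 J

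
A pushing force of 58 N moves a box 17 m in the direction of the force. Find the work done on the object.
W = F·d = (58)(17) = 986.0 J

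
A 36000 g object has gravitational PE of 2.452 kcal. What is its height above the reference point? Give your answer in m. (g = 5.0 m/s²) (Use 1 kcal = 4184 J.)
Convert to SI: m = 36.0 kg, PE = 10259.2 J
h = PE/(mg) = 10259.2/(36.0·5.0) = 57.0 m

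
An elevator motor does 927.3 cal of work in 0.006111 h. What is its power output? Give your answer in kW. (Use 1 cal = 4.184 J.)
Convert to SI: W = 3879.82 J, t = 21.9996 s
P = W/t = 3879.82/21.9996 = 176.359 W = 0.1764 kW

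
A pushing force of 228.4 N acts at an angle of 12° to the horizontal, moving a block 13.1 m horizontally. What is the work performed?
W = F·d·cosθ = (228.4)(13.1)cos(12°) = 2927 J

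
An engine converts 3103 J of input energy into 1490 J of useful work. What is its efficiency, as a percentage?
η = W_out/W_in = 1490/3103 = 48.02%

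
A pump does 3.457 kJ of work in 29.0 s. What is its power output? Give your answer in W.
Convert to SI: W = 3457.0 J, t = 29.0 s
P = W/t = 3457.0/29.0 = 119.2 W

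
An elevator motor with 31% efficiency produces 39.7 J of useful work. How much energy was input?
W_in = W_out/η = 39.7/0.31 = 128.1 J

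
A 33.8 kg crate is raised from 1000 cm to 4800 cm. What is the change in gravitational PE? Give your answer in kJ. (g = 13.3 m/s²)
Convert to SI: m = 33.8 kg, Δh = 38.0 m
ΔPE = mgΔh = (33.8)(13.3)(38.0) = 17082.5 J = 17.08 kJ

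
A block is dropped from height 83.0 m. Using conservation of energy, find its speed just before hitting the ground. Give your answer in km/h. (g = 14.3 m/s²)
mgh = ½mv² ⇒ v = √(2gh) = √(2·14.3·83.0) = 48.7217 m/s = 175.4 km/h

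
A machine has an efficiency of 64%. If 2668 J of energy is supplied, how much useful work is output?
W_out = η·W_in = 0.64·2668 = 1707.52 J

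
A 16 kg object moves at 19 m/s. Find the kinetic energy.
KE = ½mv² = ½(16)(19)² = 2888.0 J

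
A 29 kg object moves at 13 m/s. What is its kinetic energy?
KE = ½mv² = ½(29)(13)² = 2450.5 J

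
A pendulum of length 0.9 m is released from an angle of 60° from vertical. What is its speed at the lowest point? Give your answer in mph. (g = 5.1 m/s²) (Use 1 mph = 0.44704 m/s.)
h = L(1 − cosθ) = 0.9(1 − cos60°) = 0.45 m
v = √(2gh) = √(2·5.1·0.45) = 2.14243 m/s = 4.792 mph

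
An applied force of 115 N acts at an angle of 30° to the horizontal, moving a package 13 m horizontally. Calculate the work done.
W = F·d·cosθ = (115)(13)cos(30°) = 1295 J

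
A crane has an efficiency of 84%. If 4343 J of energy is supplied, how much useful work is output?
W_out = η·W_in = 0.84·4343 = 3648.12 J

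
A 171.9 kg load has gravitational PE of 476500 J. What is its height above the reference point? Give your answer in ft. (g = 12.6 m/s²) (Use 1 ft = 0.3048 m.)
h = PE/(mg) = 476500/(171.9·12.6) = 219.997 m = 721.8 ft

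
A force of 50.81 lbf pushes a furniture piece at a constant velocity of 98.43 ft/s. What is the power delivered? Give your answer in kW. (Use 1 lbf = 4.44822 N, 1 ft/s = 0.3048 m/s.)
Convert to SI: F = 226.014 N, v = 30.0015 m/s
P = Fv = (226.014)(30.0015) = 6780.75 W = 6.781 kW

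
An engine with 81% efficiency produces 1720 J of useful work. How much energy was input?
W_in = W_out/η = 1720/0.81 = 2123 J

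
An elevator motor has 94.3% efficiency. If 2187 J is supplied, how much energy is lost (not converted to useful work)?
W_lost = W_in(1 − η) = 2187·(1 − 0.943) = 124.7 J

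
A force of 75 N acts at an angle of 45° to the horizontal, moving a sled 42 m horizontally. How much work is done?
W = F·d·cosθ = (75)(42)cos(45°) = 2227 J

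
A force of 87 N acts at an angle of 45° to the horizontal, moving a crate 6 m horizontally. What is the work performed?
W = F·d·cosθ = (87)(6)cos(45°) = 369.1 J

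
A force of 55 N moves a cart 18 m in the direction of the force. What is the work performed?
W = F·d = (55)(18) = 990.0 J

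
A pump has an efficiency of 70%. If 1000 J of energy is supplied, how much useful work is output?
W_out = η·W_in = 0.7·1000 = 700.0 J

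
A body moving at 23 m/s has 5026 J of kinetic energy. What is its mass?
m = 2·KE/v² = 2·5026/(23)² = 19.0 kg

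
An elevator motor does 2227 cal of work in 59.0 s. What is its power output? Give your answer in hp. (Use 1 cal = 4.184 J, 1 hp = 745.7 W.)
Convert to SI: W = 9317.77 J, t = 59.0 s
P = W/t = 9317.77/59.0 = 157.928 W = 0.2118 hp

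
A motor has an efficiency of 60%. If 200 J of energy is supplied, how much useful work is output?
W_out = η·W_in = 0.6·200 = 120.0 J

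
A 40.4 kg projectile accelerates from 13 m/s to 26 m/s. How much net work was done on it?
W = ΔKE = ½m(v₂² − v₁²) = ½(40.4)(26² − 13²) = 10241.4 J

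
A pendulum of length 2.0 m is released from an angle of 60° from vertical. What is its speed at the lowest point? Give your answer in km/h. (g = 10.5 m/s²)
h = L(1 − cosθ) = 2.0(1 − cos60°) = 1.0 m
v = √(2gh) = √(2·10.5·1.0) = 4.58258 m/s = 16.5 km/h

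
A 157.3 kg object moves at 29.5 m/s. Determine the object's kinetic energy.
KE = ½mv² = ½(157.3)(29.5)² = 68450 J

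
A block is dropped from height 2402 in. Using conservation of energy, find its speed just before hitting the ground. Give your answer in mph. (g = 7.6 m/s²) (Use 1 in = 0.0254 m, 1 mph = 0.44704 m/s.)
Convert to SI: h = 61.0108 m
mgh = ½mv² ⇒ v = √(2gh) = √(2·7.6·61.0108) = 30.4527 m/s = 68.12 mph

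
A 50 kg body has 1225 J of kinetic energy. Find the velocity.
v = √(2·KE/m) = √(2·1225/50) = 7.0 m/s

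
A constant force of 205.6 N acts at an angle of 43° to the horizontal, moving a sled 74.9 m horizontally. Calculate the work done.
W = F·d·cosθ = (205.6)(74.9)cos(43°) = 11260 J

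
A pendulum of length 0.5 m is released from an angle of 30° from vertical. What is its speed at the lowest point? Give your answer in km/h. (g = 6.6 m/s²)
h = L(1 − cosθ) = 0.5(1 − cos30°) = 0.0669873 m
v = √(2gh) = √(2·6.6·0.0669873) = 0.940336 m/s = 3.385 km/h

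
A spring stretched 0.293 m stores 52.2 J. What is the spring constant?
k = 2·PE/x² = 2·52.2/(0.293)² = 1216 N/m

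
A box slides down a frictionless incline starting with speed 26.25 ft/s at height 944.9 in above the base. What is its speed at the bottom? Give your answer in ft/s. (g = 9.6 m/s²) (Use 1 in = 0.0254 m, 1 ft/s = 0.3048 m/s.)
Convert to SI: v₀ = 8.001 m/s, h = 24.0005 m
½mv₀² + mgh = ½mv² ⇒ v = √(v₀² + 2gh) = √(8.001² + 2·9.6·24.0005) = 22.9091 m/s = 75.16 ft/s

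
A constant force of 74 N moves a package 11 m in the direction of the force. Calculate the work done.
W = F·d = (74)(11) = 814.0 J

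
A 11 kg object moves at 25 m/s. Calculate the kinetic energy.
KE = ½mv² = ½(11)(25)² = 3437.5 J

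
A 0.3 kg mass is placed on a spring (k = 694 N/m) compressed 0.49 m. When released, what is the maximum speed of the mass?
½kx² = ½mv² ⇒ v = x√(k/m) = (0.49)√(694/0.3) = 23.57 m/s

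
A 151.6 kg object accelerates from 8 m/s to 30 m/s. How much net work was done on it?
W = ΔKE = ½m(v₂² − v₁²) = ½(151.6)(30² − 8²) = 63368.8 J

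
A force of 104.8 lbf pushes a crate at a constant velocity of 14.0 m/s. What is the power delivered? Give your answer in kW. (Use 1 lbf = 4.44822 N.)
Convert to SI: F = 466.173 N, v = 14.0 m/s
P = Fv = (466.173)(14.0) = 6526.43 W = 6.526 kW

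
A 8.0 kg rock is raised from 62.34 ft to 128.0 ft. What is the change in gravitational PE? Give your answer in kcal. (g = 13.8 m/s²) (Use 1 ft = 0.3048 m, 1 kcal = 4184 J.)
Convert to SI: m = 8.0 kg, Δh = 20.0132 m
ΔPE = mgΔh = (8.0)(13.8)(20.0132) = 2209.45 J = 0.5281 kcal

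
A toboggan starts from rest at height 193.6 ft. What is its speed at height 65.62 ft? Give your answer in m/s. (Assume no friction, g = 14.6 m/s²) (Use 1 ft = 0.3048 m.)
Convert to SI: h₁−h₂ = 39.0083 m
mgh₁ = mgh₂ + ½mv² ⇒ v = √(2g(h₁−h₂)) = √(2·14.6·39.0083) = 33.75 m/s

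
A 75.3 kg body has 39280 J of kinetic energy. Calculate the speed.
v = √(2·KE/m) = √(2·39280/75.3) = 32.3 m/s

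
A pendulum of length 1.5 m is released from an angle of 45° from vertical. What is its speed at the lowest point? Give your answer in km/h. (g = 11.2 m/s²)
h = L(1 − cosθ) = 1.5(1 − cos45°) = 0.43934 m
v = √(2gh) = √(2·11.2·0.43934) = 3.13707 m/s = 11.29 km/h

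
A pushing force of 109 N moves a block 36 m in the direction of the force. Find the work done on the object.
W = F·d = (109)(36) = 3924 J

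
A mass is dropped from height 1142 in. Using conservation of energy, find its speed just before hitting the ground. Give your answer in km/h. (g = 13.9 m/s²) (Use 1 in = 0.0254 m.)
Convert to SI: h = 29.0068 m
mgh = ½mv² ⇒ v = √(2gh) = √(2·13.9·29.0068) = 28.397 m/s = 102.2 km/h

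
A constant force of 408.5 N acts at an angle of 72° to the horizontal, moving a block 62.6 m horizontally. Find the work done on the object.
W = F·d·cosθ = (408.5)(62.6)cos(72°) = 7902 J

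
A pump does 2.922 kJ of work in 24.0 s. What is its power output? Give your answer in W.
Convert to SI: W = 2922.0 J, t = 24.0 s
P = W/t = 2922.0/24.0 = 121.8 W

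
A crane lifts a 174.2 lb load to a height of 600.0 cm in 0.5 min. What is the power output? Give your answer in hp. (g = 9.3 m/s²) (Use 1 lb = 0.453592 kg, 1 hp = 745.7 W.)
Convert to SI: m = 79.0157 kg, h = 6.0 m, t = 30.0 s
P = mgh/t = (79.0157)(9.3)(6.0)/30.0 = 146.969 W = 0.1971 hp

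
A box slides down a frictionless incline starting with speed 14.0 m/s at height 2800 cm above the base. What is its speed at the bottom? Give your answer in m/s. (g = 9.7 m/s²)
Convert to SI: v₀ = 14.0 m/s, h = 28.0 m
½mv₀² + mgh = ½mv² ⇒ v = √(v₀² + 2gh) = √(14.0² + 2·9.7·28.0) = 27.19 m/s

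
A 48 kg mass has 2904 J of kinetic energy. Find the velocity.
v = √(2·KE/m) = √(2·2904/48) = 11.0 m/s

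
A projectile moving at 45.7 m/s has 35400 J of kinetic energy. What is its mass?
m = 2·KE/v² = 2·35400/(45.7)² = 33.9 kg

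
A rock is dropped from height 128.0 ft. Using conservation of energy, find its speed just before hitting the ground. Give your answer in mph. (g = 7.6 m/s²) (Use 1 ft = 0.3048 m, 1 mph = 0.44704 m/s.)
Convert to SI: h = 39.0144 m
mgh = ½mv² ⇒ v = √(2gh) = √(2·7.6·39.0144) = 24.352 m/s = 54.47 mph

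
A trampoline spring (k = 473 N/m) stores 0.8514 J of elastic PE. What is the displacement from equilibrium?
x = √(2·PE/k) = √(2·0.8514/473) = 0.06 m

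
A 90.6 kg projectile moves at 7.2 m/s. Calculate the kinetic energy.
KE = ½mv² = ½(90.6)(7.2)² = 2348 J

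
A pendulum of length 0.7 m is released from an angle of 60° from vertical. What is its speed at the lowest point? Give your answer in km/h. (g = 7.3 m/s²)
h = L(1 − cosθ) = 0.7(1 − cos60°) = 0.35 m
v = √(2gh) = √(2·7.3·0.35) = 2.26053 m/s = 8.138 km/h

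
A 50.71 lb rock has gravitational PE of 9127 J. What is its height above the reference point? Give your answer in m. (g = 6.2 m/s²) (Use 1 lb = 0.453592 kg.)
Convert to SI: m = 23.0017 kg, PE = 9127.0 J
h = PE/(mg) = 9127.0/(23.0017·6.2) = 64.0 m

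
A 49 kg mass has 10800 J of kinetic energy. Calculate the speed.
v = √(2·KE/m) = √(2·10800/49) = 21.0 m/s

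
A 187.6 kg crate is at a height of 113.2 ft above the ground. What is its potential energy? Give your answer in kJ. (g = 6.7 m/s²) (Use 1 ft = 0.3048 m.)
Convert to SI: m = 187.6 kg, h = 34.5034 m
PE = mgh = (187.6)(6.7)(34.5034) = 43368.0 J = 43.37 kJ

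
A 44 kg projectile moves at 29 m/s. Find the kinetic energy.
KE = ½mv² = ½(44)(29)² = 18502.0 J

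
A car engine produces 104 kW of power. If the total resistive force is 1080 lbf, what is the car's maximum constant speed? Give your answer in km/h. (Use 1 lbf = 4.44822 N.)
Convert to SI: F = 4804.08 N
P = Fv ⇒ v = P/F = 104000 W/4804.08 N = 21.6483 m/s = 77.93 km/h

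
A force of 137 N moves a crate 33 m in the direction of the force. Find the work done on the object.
W = F·d = (137)(33) = 4521 J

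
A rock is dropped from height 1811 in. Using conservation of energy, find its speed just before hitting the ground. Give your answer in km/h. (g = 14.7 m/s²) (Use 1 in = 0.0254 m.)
Convert to SI: h = 45.9994 m
mgh = ½mv² ⇒ v = √(2gh) = √(2·14.7·45.9994) = 36.7748 m/s = 132.4 km/h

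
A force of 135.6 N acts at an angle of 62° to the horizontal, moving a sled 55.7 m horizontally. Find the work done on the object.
W = F·d·cosθ = (135.6)(55.7)cos(62°) = 3546 J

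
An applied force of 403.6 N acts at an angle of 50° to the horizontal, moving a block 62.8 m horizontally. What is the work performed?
W = F·d·cosθ = (403.6)(62.8)cos(50°) = 16290 J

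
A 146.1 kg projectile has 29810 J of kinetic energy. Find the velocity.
v = √(2·KE/m) = √(2·29810/146.1) = 20.2 m/s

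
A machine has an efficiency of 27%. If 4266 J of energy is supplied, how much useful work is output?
W_out = η·W_in = 0.27·4266 = 1151.82 J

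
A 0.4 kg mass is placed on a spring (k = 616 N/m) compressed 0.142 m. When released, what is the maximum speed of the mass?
½kx² = ½mv² ⇒ v = x√(k/m) = (0.142)√(616/0.4) = 5.572 m/s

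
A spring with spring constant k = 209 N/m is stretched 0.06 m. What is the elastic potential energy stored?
PE = ½kx² = ½(209)(0.06)² = 0.3762 J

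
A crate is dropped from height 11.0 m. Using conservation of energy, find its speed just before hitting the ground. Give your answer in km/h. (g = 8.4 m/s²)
mgh = ½mv² ⇒ v = √(2gh) = √(2·8.4·11.0) = 13.5941 m/s = 48.94 km/h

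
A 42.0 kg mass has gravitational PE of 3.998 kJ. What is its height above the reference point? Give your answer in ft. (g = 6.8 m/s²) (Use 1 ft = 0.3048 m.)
Convert to SI: m = 42.0 kg, PE = 3998.0 J
h = PE/(mg) = 3998.0/(42.0·6.8) = 13.9986 m = 45.93 ft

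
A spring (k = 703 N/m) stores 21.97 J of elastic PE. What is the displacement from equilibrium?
x = √(2·PE/k) = √(2·21.97/703) = 0.25 m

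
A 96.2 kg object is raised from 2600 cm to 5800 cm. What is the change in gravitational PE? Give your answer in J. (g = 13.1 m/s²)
Convert to SI: m = 96.2 kg, Δh = 32.0 m
ΔPE = mgΔh = (96.2)(13.1)(32.0) = 40330 J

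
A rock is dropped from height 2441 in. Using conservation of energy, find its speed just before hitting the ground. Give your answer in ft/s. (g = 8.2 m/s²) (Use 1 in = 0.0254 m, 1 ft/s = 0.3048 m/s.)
Convert to SI: h = 62.0014 m
mgh = ½mv² ⇒ v = √(2gh) = √(2·8.2·62.0014) = 31.8877 m/s = 104.6 ft/s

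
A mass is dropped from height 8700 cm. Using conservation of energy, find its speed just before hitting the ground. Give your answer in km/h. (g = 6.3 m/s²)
Convert to SI: h = 87.0 m
mgh = ½mv² ⇒ v = √(2gh) = √(2·6.3·87.0) = 33.1089 m/s = 119.2 km/h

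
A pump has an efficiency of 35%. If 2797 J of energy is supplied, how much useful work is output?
W_out = η·W_in = 0.35·2797 = 978.95 J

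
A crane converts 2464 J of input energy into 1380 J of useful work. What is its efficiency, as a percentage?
η = W_out/W_in = 1380/2464 = 56.01%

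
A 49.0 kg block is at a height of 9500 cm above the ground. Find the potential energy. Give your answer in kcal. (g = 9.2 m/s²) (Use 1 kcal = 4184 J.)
Convert to SI: m = 49.0 kg, h = 95.0 m
PE = mgh = (49.0)(9.2)(95.0) = 42826.0 J = 10.24 kcal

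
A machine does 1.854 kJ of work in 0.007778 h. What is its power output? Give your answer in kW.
Convert to SI: W = 1854.0 J, t = 28.0008 s
P = W/t = 1854.0/28.0008 = 66.2124 W = 0.06621 kW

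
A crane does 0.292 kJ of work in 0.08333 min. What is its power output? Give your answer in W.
Convert to SI: W = 292.0 J, t = 4.9998 s
P = W/t = 292.0/4.9998 = 58.4 W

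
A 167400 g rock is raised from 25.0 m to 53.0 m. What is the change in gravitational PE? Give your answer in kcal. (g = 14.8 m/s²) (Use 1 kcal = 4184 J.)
Convert to SI: m = 167.4 kg, Δh = 28.0 m
ΔPE = mgΔh = (167.4)(14.8)(28.0) = 69370.6 J = 16.58 kcal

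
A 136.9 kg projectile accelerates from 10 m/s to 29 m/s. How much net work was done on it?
W = ΔKE = ½m(v₂² − v₁²) = ½(136.9)(29² − 10²) = 50721.45 J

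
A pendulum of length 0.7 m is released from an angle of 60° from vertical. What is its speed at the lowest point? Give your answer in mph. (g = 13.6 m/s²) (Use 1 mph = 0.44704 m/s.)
h = L(1 − cosθ) = 0.7(1 − cos60°) = 0.35 m
v = √(2gh) = √(2·13.6·0.35) = 3.08545 m/s = 6.902 mph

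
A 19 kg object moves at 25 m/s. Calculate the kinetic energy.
KE = ½mv² = ½(19)(25)² = 5937.5 J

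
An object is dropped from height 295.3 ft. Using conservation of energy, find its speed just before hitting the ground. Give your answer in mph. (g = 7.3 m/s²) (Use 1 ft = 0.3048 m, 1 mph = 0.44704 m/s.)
Convert to SI: h = 90.0074 m
mgh = ½mv² ⇒ v = √(2gh) = √(2·7.3·90.0074) = 36.2506 m/s = 81.09 mph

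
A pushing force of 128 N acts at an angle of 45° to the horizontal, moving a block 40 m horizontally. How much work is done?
W = F·d·cosθ = (128)(40)cos(45°) = 3620 J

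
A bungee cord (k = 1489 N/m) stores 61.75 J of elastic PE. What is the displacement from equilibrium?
x = √(2·PE/k) = √(2·61.75/1489) = 0.288 m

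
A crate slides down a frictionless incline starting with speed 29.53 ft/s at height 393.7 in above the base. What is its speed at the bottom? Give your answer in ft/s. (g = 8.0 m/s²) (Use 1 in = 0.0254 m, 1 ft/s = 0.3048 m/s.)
Convert to SI: v₀ = 9.00074 m/s, h = 9.99998 m
½mv₀² + mgh = ½mv² ⇒ v = √(v₀² + 2gh) = √(9.00074² + 2·8.0·9.99998) = 15.5246 m/s = 50.93 ft/s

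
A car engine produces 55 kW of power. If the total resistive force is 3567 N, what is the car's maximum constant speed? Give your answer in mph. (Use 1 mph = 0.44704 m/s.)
P = Fv ⇒ v = P/F = 55000 W/3567.0 N = 15.4191 m/s = 34.49 mph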